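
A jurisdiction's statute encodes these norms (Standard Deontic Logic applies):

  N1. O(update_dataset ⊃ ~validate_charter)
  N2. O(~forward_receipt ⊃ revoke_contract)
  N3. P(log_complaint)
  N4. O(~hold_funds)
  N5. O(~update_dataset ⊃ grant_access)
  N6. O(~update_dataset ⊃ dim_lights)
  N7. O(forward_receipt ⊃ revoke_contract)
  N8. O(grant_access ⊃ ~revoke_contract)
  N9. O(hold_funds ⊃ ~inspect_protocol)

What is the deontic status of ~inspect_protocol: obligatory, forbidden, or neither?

Neither

Premise 9 is O(hold_funds ⊃ ~inspect_protocol), but O(hold_funds) is not derivable from the premises, so it does not yield O(~inspect_protocol).
No premise or chain of K-axiom applications forces O(~inspect_protocol), and none forces O(inspect_protocol). So ~inspect_protocol is neither obligatory nor forbidden under these norms.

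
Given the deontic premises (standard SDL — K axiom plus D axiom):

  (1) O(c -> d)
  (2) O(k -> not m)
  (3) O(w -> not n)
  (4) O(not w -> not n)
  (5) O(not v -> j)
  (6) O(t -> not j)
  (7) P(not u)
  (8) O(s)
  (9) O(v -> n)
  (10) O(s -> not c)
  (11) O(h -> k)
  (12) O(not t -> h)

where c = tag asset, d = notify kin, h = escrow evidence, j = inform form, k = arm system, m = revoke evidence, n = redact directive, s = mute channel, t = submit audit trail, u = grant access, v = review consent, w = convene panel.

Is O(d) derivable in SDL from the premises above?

No

Premise 1 is O(c -> d), but O(c) is not derivable from the premises, so it does not yield O(d).
No other premise forces O(d). An ideal world satisfying every premise can still have d false, so O(d) is not derivable.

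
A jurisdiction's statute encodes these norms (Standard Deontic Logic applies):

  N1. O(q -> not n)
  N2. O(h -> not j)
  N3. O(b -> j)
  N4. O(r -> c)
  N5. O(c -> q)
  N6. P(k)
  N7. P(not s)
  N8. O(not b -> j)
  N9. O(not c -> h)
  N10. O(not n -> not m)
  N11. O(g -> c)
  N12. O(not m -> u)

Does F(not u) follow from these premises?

By case analysis on not b: premise 8 gives O(not b -> j) and premise 3 gives O(b -> j), so O(j) either way.
Premise 2, O(h -> not j), contraposes to O(j -> not h); with O(j) we get O(not h).
Premise 9 is O(not c -> h); contrapositively O(not h -> c). Since O(not h) holds, K gives O(c).
From O(c) and premise 5, O(c -> q), we obtain O(q).
From O(q) and premise 1, O(q -> not n), we obtain O(not n).
From O(not n) and premise 10, O(not n -> not m), we obtain O(not m).
Premise 12 is O(not m -> u); since O(not m), deontic closure gives O(u).
Premises 4, 6, 7, 11 do not contribute to this derivation.
So O(u) holds, i.e. F(not u). The claim follows.

Yes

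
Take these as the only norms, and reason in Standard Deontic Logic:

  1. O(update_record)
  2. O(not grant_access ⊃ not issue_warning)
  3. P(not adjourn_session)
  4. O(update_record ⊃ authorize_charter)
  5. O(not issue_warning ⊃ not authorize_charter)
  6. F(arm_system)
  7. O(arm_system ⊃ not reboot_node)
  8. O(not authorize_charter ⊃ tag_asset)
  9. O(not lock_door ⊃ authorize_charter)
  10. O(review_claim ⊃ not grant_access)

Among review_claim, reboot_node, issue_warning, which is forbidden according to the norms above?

review_claim

Premise 1 states O(update_record) outright.
From O(update_record) and premise 4, O(update_record ⊃ authorize_charter), we obtain O(authorize_charter).
The contrapositive of premise 5 (O(not issue_warning ⊃ not authorize_charter)) is O(authorize_charter ⊃ issue_warning), and O(authorize_charter) is already established, so O(issue_warning).
Premise 2, O(not grant_access ⊃ not issue_warning), contraposes to O(issue_warning ⊃ grant_access); with O(issue_warning) we get O(grant_access).
The contrapositive of premise 10 (O(review_claim ⊃ not grant_access)) is O(grant_access ⊃ not review_claim), and O(grant_access) is already established, so O(not review_claim).
So O(not review_claim) holds, i.e. review_claim is forbidden. None of the other listed options is forbidden under the premises.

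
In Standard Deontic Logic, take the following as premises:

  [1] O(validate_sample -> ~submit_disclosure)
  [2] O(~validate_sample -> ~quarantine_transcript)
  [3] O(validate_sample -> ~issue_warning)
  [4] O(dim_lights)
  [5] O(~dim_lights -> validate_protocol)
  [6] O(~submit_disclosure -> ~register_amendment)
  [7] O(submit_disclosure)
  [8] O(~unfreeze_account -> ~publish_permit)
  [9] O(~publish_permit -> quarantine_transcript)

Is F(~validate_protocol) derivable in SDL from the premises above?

Premise 5 is O(~dim_lights -> validate_protocol), but O(~dim_lights) is not derivable from the premises, so it does not yield O(validate_protocol).
No other premise forces O(validate_protocol). An ideal world satisfying every premise can still have ~validate_protocol true, so F(~validate_protocol) is not derivable.

No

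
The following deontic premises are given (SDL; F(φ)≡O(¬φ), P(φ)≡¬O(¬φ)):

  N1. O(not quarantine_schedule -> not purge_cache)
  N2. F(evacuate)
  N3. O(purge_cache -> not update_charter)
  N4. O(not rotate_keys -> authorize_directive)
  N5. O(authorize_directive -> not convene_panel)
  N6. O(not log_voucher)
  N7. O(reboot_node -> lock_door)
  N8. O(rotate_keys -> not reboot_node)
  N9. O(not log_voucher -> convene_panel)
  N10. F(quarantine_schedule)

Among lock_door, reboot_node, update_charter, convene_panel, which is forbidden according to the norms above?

Premise 6 gives O(not log_voucher).
Premise 9 is O(not log_voucher -> convene_panel); since O(not log_voucher), deontic closure gives O(convene_panel).
Premise 5 is O(authorize_directive -> not convene_panel); contrapositively O(convene_panel -> not authorize_directive). Since O(convene_panel) holds, K gives O(not authorize_directive).
Premise 4 is O(not rotate_keys -> authorize_directive); contrapositively O(not authorize_directive -> rotate_keys). Since O(not authorize_directive) holds, K gives O(rotate_keys).
From O(rotate_keys) and premise 8, O(rotate_keys -> not reboot_node), we obtain O(not reboot_node).
So O(not reboot_node) holds, i.e. reboot_node is forbidden. None of the other listed options is forbidden under the premises.

reboot_node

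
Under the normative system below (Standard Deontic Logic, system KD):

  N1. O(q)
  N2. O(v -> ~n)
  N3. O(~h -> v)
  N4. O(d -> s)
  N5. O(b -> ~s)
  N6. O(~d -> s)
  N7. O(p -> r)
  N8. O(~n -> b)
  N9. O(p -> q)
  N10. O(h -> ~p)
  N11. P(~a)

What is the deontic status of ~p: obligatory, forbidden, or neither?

Obligatory

Premises 4 and 6 cover both cases: O(d -> s) and O(~d -> s). Since d ∨ ~d is a tautology, O(s) follows.
Premise 5, O(b -> ~s), contraposes to O(s -> ~b); with O(s) we get O(~b).
Premise 8 is O(~n -> b); contrapositively O(~b -> n). Since O(~b) holds, K gives O(n).
The contrapositive of premise 2 (O(v -> ~n)) is O(n -> ~v), and O(n) is already established, so O(~v).
The contrapositive of premise 3 (O(~h -> v)) is O(~v -> h), and O(~v) is already established, so O(h).
From O(h) and premise 10, O(h -> ~p), we obtain O(~p).
Premises 1, 7, 9, 11 do not contribute to this derivation.
Hence ~p is obligatory.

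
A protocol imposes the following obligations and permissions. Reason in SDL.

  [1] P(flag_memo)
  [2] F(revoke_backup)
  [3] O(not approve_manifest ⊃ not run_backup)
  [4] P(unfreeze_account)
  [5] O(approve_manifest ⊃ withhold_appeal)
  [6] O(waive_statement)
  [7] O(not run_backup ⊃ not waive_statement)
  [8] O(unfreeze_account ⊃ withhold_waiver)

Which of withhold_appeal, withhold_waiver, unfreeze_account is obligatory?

From premise 6 we have O(waive_statement).
The contrapositive of premise 7 (O(not run_backup ⊃ not waive_statement)) is O(waive_statement ⊃ run_backup), and O(waive_statement) is already established, so O(run_backup).
Premise 3, O(not approve_manifest ⊃ not run_backup), contraposes to O(run_backup ⊃ approve_manifest); with O(run_backup) we get O(approve_manifest).
From O(approve_manifest) and premise 5, O(approve_manifest ⊃ withhold_appeal), we obtain O(withhold_appeal).
So O(withhold_appeal) holds — withhold_appeal is obligatory. None of the other listed options is made obligatory by any chain of premises.

withhold_appeal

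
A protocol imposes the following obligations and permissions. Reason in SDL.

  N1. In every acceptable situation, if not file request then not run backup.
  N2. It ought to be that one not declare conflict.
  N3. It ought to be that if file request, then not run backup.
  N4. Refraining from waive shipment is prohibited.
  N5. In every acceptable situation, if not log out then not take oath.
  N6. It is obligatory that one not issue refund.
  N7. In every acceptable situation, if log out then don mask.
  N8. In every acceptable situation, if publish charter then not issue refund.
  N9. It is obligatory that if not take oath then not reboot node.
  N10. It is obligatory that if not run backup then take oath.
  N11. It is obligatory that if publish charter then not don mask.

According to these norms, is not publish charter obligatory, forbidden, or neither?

Premises 1 and 3 cover both cases: O(¬file_request → ¬run_backup) and O(file_request → ¬run_backup). Since ¬file_request ∨ file_request is a tautology, O(¬run_backup) follows.
With premise 10, O(¬run_backup → take_oath), the K-axiom yields O(take_oath).
The contrapositive of premise 5 (O(¬log_out → ¬take_oath)) is O(take_oath → log_out), and O(take_oath) is already established, so O(log_out).
With premise 7, O(log_out → don_mask), the K-axiom yields O(don_mask).
The contrapositive of premise 11 (O(publish_charter → ¬don_mask)) is O(don_mask → ¬publish_charter), and O(don_mask) is already established, so O(¬publish_charter).
Premises 2, 4, 6, 8, 9 do not contribute to this derivation.
Hence ¬publish_charter is obligatory.

Obligatory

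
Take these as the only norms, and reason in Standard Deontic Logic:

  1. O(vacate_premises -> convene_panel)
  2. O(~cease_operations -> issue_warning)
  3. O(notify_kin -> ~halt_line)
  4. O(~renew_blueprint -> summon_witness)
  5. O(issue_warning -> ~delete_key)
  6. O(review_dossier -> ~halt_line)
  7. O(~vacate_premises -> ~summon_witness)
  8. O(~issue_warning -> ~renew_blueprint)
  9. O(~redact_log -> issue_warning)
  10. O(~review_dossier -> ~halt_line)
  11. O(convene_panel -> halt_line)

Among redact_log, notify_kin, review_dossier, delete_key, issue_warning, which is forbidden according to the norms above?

delete_key

Premises 10 and 6 are O(~review_dossier -> ~halt_line) and O(review_dossier -> ~halt_line); every ideal world satisfies ~review_dossier or review_dossier, so in either case ~halt_line holds — hence O(~halt_line).
The contrapositive of premise 11 (O(convene_panel -> halt_line)) is O(~halt_line -> ~convene_panel), and O(~halt_line) is already established, so O(~convene_panel).
Premise 1, O(vacate_premises -> convene_panel), contraposes to O(~convene_panel -> ~vacate_premises); with O(~convene_panel) we get O(~vacate_premises).
Premise 7 is O(~vacate_premises -> ~summon_witness); since O(~vacate_premises), deontic closure gives O(~summon_witness).
The contrapositive of premise 4 (O(~renew_blueprint -> summon_witness)) is O(~summon_witness -> renew_blueprint), and O(~summon_witness) is already established, so O(renew_blueprint).
Premise 8 is O(~issue_warning -> ~renew_blueprint); contrapositively O(renew_blueprint -> issue_warning). Since O(renew_blueprint) holds, K gives O(issue_warning).
From O(issue_warning) and premise 5, O(issue_warning -> ~delete_key), we obtain O(~delete_key).
So O(~delete_key) holds, i.e. delete_key is forbidden. None of the other listed options is forbidden under the premises.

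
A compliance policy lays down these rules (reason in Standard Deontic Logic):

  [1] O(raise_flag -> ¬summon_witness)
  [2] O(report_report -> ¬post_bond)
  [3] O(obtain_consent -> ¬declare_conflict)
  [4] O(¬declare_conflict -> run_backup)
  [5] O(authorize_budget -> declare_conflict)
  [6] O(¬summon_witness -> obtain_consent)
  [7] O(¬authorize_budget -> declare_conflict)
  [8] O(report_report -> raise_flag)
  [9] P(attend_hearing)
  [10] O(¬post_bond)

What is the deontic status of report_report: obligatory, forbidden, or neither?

Forbidden

Premises 7 and 5 are O(¬authorize_budget -> declare_conflict) and O(authorize_budget -> declare_conflict); every ideal world satisfies ¬authorize_budget or authorize_budget, so in either case declare_conflict holds — hence O(declare_conflict).
Premise 3 is O(obtain_consent -> ¬declare_conflict); contrapositively O(declare_conflict -> ¬obtain_consent). Since O(declare_conflict) holds, K gives O(¬obtain_consent).
The contrapositive of premise 6 (O(¬summon_witness -> obtain_consent)) is O(¬obtain_consent -> summon_witness), and O(¬obtain_consent) is already established, so O(summon_witness).
Premise 1 is O(raise_flag -> ¬summon_witness); contrapositively O(summon_witness -> ¬raise_flag). Since O(summon_witness) holds, K gives O(¬raise_flag).
Premise 8 is O(report_report -> raise_flag); contrapositively O(¬raise_flag -> ¬report_report). Since O(¬raise_flag) holds, K gives O(¬report_report).
Premises 2, 4, 9, 10 do not contribute to this derivation.
Thus O(¬report_report), which is F(report_report): report_report is forbidden.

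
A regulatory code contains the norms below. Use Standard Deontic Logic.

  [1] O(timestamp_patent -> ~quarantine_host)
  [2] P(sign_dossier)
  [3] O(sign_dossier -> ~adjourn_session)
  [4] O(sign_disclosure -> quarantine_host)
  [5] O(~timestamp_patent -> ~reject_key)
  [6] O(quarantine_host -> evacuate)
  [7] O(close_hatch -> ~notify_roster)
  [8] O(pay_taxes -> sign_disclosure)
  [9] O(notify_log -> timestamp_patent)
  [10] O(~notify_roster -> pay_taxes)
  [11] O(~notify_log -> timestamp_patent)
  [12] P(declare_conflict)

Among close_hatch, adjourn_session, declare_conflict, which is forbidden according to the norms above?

By case analysis on notify_log: premise 9 gives O(notify_log -> timestamp_patent) and premise 11 gives O(~notify_log -> timestamp_patent), so O(timestamp_patent) either way.
From O(timestamp_patent) and premise 1, O(timestamp_patent -> ~quarantine_host), we obtain O(~quarantine_host).
The contrapositive of premise 4 (O(sign_disclosure -> quarantine_host)) is O(~quarantine_host -> ~sign_disclosure), and O(~quarantine_host) is already established, so O(~sign_disclosure).
Premise 8, O(pay_taxes -> sign_disclosure), contraposes to O(~sign_disclosure -> ~pay_taxes); with O(~sign_disclosure) we get O(~pay_taxes).
The contrapositive of premise 10 (O(~notify_roster -> pay_taxes)) is O(~pay_taxes -> notify_roster), and O(~pay_taxes) is already established, so O(notify_roster).
Premise 7 is O(close_hatch -> ~notify_roster); contrapositively O(notify_roster -> ~close_hatch). Since O(notify_roster) holds, K gives O(~close_hatch).
So O(~close_hatch) holds, i.e. close_hatch is forbidden. None of the other listed options is forbidden under the premises.

close_hatch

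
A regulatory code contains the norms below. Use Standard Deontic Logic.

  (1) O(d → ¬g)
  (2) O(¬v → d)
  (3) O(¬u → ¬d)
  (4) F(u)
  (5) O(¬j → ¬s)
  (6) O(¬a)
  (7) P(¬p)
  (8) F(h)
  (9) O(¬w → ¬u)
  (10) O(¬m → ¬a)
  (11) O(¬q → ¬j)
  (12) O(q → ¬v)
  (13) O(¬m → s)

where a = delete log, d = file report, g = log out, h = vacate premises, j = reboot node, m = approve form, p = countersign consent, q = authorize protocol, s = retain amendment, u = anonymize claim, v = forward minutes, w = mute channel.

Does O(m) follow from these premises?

F(u) at premise 4 means O(¬u).
Premise 3 is O(¬u → ¬d); since O(¬u), deontic closure gives O(¬d).
The contrapositive of premise 2 (O(¬v → d)) is O(¬d → v), and O(¬d) is already established, so O(v).
The contrapositive of premise 12 (O(q → ¬v)) is O(v → ¬q), and O(v) is already established, so O(¬q).
From O(¬q) and premise 11, O(¬q → ¬j), we obtain O(¬j).
From O(¬j) and premise 5, O(¬j → ¬s), we obtain O(¬s).
Premise 13 is O(¬m → s); contrapositively O(¬s → m). Since O(¬s) holds, K gives O(m).
Premises 1, 6, 7, 8, 9, 10 do not contribute to this derivation.
So O(m) follows.

Yes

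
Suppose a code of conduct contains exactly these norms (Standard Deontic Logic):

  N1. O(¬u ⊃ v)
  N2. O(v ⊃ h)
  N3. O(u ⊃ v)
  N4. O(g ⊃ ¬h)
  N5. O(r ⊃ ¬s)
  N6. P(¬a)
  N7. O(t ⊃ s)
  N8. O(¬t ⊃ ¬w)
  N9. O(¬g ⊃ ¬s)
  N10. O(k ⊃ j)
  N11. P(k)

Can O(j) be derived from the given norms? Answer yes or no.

Premise 10 is O(k ⊃ j), but O(k) is not derivable from the premises (the permission P(k) asserts only ¬O(¬k), not O(k)), so it does not yield O(j).
No other premise forces O(j). An ideal world satisfying every premise can still have j false, so O(j) is not derivable.

No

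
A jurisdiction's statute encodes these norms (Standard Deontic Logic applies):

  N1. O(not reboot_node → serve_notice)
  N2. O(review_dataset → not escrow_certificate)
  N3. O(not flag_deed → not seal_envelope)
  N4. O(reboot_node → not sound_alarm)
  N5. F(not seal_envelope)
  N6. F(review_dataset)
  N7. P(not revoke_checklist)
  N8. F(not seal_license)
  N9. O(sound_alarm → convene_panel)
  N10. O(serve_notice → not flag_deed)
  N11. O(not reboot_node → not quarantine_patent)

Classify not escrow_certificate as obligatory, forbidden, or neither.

Neither

Premise 2 is O(review_dataset → not escrow_certificate), but O(review_dataset) is not derivable from the premises, so it does not yield O(not escrow_certificate).
No premise or chain of K-axiom applications forces O(not escrow_certificate), and none forces O(escrow_certificate). So not escrow_certificate is neither obligatory nor forbidden under these norms.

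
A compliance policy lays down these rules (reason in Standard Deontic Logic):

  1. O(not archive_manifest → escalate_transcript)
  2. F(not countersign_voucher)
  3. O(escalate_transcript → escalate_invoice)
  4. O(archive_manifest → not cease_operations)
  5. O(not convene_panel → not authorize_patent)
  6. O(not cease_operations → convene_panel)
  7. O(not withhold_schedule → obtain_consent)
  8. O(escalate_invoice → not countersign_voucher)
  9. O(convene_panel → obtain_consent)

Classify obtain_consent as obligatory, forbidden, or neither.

Obligatory

Premise 2, F(not countersign_voucher), is equivalent to O(countersign_voucher).
Premise 8 is O(escalate_invoice → not countersign_voucher); contrapositively O(countersign_voucher → not escalate_invoice). Since O(countersign_voucher) holds, K gives O(not escalate_invoice).
Premise 3, O(escalate_transcript → escalate_invoice), contraposes to O(not escalate_invoice → not escalate_transcript); with O(not escalate_invoice) we get O(not escalate_transcript).
Premise 1, O(not archive_manifest → escalate_transcript), contraposes to O(not escalate_transcript → archive_manifest); with O(not escalate_transcript) we get O(archive_manifest).
With premise 4, O(archive_manifest → not cease_operations), the K-axiom yields O(not cease_operations).
Applying K to premise 6 (O(not cease_operations → convene_panel)) and O(not cease_operations) yields O(convene_panel).
From O(convene_panel) and premise 9, O(convene_panel → obtain_consent), we obtain O(obtain_consent).
Premises 5, 7 do not contribute to this derivation.
Hence obtain_consent is obligatory.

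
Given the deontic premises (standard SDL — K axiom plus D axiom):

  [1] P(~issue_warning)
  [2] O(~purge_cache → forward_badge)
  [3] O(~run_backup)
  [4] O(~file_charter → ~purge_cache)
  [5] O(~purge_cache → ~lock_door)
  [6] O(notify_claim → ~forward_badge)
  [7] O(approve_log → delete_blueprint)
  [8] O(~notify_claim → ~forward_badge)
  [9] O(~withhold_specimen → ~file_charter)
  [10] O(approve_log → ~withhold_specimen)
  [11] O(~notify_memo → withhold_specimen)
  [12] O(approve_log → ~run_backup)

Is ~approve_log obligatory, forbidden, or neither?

By case analysis on ~notify_claim: premise 8 gives O(~notify_claim → ~forward_badge) and premise 6 gives O(notify_claim → ~forward_badge), so O(~forward_badge) either way.
Premise 2, O(~purge_cache → forward_badge), contraposes to O(~forward_badge → purge_cache); with O(~forward_badge) we get O(purge_cache).
The contrapositive of premise 4 (O(~file_charter → ~purge_cache)) is O(purge_cache → file_charter), and O(purge_cache) is already established, so O(file_charter).
The contrapositive of premise 9 (O(~withhold_specimen → ~file_charter)) is O(file_charter → withhold_specimen), and O(file_charter) is already established, so O(withhold_specimen).
Premise 10, O(approve_log → ~withhold_specimen), contraposes to O(withhold_specimen → ~approve_log); with O(withhold_specimen) we get O(~approve_log).
Premises 1, 3, 5, 7, 11, 12 do not contribute to this derivation.
Hence ~approve_log is obligatory.

Obligatory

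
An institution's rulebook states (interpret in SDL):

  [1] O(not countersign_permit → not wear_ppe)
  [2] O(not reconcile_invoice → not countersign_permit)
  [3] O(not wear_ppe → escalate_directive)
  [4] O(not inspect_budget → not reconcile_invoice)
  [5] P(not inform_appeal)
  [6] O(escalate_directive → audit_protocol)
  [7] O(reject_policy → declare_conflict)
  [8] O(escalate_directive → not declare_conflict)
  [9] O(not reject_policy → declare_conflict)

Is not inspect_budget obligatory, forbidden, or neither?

Forbidden

Premises 7 and 9 are O(reject_policy → declare_conflict) and O(not reject_policy → declare_conflict); every ideal world satisfies reject_policy or not reject_policy, so in either case declare_conflict holds — hence O(declare_conflict).
The contrapositive of premise 8 (O(escalate_directive → not declare_conflict)) is O(declare_conflict → not escalate_directive), and O(declare_conflict) is already established, so O(not escalate_directive).
Premise 3, O(not wear_ppe → escalate_directive), contraposes to O(not escalate_directive → wear_ppe); with O(not escalate_directive) we get O(wear_ppe).
Premise 1 is O(not countersign_permit → not wear_ppe); contrapositively O(wear_ppe → countersign_permit). Since O(wear_ppe) holds, K gives O(countersign_permit).
Premise 2, O(not reconcile_invoice → not countersign_permit), contraposes to O(countersign_permit → reconcile_invoice); with O(countersign_permit) we get O(reconcile_invoice).
Premise 4 is O(not inspect_budget → not reconcile_invoice); contrapositively O(reconcile_invoice → inspect_budget). Since O(reconcile_invoice) holds, K gives O(inspect_budget).
Premises 5, 6 do not contribute to this derivation.
Thus O(inspect_budget), which is F(not inspect_budget): not inspect_budget is forbidden.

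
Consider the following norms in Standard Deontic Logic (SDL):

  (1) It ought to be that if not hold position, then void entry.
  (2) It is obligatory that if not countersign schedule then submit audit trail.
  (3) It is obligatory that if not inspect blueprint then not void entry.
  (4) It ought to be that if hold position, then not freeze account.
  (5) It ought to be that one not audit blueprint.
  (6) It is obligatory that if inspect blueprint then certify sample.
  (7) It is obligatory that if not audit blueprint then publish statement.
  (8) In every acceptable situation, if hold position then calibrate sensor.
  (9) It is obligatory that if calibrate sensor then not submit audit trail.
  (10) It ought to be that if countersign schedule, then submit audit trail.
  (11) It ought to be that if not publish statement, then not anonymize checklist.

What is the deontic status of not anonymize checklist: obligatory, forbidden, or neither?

Premise 11 is O(¬publish_statement → ¬anonymize_checklist), but O(¬publish_statement) is not derivable from the premises, so it does not yield O(¬anonymize_checklist).
No premise or chain of K-axiom applications forces O(¬anonymize_checklist), and none forces O(anonymize_checklist). So ¬anonymize_checklist is neither obligatory nor forbidden under these norms.

Neither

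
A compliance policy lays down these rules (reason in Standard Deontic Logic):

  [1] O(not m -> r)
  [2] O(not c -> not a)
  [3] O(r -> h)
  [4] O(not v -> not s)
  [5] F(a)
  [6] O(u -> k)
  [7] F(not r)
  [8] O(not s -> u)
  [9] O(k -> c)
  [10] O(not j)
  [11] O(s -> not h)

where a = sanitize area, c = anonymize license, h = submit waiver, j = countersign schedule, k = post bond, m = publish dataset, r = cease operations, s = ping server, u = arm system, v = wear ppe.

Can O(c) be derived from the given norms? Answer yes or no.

Yes

Premise 7 is F(not r), i.e. O(r).
With premise 3, O(r -> h), the K-axiom yields O(h).
The contrapositive of premise 11 (O(s -> not h)) is O(h -> not s), and O(h) is already established, so O(not s).
With premise 8, O(not s -> u), the K-axiom yields O(u).
With premise 6, O(u -> k), the K-axiom yields O(k).
From O(k) and premise 9, O(k -> c), we obtain O(c).
Premises 1, 2, 4, 5, 10 do not contribute to this derivation.
So O(c) follows.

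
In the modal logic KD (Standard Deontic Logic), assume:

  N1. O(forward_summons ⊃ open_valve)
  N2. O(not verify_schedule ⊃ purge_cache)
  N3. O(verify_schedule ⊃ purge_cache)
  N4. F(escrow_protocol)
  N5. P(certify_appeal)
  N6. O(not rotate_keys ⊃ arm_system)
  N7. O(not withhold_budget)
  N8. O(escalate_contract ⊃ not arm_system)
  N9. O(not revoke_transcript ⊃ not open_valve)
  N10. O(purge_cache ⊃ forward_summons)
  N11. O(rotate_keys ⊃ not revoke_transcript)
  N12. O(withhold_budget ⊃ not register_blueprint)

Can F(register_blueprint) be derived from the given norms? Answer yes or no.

Premise 12 is O(withhold_budget ⊃ not register_blueprint), but O(withhold_budget) is not derivable from the premises, so it does not yield O(not register_blueprint).
No other premise forces O(not register_blueprint). An ideal world satisfying every premise can still have register_blueprint true, so F(register_blueprint) is not derivable.

No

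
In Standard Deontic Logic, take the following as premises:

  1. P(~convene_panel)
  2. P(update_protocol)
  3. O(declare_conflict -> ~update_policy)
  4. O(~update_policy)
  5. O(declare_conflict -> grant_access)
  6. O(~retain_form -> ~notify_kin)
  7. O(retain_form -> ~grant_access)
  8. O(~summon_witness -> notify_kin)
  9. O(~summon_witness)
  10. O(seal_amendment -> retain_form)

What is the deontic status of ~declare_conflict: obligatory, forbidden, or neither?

Obligatory

Premise 9 states O(~summon_witness) outright.
With premise 8, O(~summon_witness -> notify_kin), the K-axiom yields O(notify_kin).
The contrapositive of premise 6 (O(~retain_form -> ~notify_kin)) is O(notify_kin -> retain_form), and O(notify_kin) is already established, so O(retain_form).
From O(retain_form) and premise 7, O(retain_form -> ~grant_access), we obtain O(~grant_access).
Premise 5 is O(declare_conflict -> grant_access); contrapositively O(~grant_access -> ~declare_conflict). Since O(~grant_access) holds, K gives O(~declare_conflict).
Premises 1, 2, 3, 4, 10 do not contribute to this derivation.
Hence ~declare_conflict is obligatory.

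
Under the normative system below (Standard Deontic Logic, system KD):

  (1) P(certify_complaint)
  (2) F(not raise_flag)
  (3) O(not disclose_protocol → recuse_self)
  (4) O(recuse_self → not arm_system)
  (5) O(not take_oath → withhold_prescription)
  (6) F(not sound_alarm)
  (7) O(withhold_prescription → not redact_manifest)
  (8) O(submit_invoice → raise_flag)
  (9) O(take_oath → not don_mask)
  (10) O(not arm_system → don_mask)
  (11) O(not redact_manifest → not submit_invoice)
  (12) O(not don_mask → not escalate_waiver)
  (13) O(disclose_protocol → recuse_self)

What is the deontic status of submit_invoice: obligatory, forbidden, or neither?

Forbidden

Premises 13 and 3 are O(disclose_protocol → recuse_self) and O(not disclose_protocol → recuse_self); every ideal world satisfies disclose_protocol or not disclose_protocol, so in either case recuse_self holds — hence O(recuse_self).
Premise 4 is O(recuse_self → not arm_system); since O(recuse_self), deontic closure gives O(not arm_system).
With premise 10, O(not arm_system → don_mask), the K-axiom yields O(don_mask).
The contrapositive of premise 9 (O(take_oath → not don_mask)) is O(don_mask → not take_oath), and O(don_mask) is already established, so O(not take_oath).
Premise 5 is O(not take_oath → withhold_prescription); since O(not take_oath), deontic closure gives O(withhold_prescription).
Applying K to premise 7 (O(withhold_prescription → not redact_manifest)) and O(withhold_prescription) yields O(not redact_manifest).
Applying K to premise 11 (O(not redact_manifest → not submit_invoice)) and O(not redact_manifest) yields O(not submit_invoice).
Premises 1, 2, 6, 8, 12 do not contribute to this derivation.
Thus O(not submit_invoice), which is F(submit_invoice): submit_invoice is forbidden.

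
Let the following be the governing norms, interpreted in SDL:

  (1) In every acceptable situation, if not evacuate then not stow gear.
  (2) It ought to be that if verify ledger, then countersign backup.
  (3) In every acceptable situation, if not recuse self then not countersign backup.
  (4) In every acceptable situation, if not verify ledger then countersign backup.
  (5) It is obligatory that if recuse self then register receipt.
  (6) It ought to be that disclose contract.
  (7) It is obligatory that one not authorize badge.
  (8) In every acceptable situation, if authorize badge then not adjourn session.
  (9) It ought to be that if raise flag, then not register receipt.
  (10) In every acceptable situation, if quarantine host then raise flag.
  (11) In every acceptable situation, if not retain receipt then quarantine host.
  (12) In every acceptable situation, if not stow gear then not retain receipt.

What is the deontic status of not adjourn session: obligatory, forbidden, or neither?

Premise 8 is O(authorize_badge → ¬adjourn_session), but O(authorize_badge) is not derivable from the premises, so it does not yield O(¬adjourn_session).
No premise or chain of K-axiom applications forces O(¬adjourn_session), and none forces O(adjourn_session). So ¬adjourn_session is neither obligatory nor forbidden under these norms.

Neither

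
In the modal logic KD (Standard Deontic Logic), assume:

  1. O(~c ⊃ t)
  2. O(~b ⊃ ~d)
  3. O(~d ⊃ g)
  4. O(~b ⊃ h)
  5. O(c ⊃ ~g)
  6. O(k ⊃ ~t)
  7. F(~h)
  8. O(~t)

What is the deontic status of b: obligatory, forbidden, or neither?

Obligatory

Premise 8 gives O(~t).
Premise 1, O(~c ⊃ t), contraposes to O(~t ⊃ c); with O(~t) we get O(c).
Premise 5 is O(c ⊃ ~g); since O(c), deontic closure gives O(~g).
The contrapositive of premise 3 (O(~d ⊃ g)) is O(~g ⊃ d), and O(~g) is already established, so O(d).
Premise 2, O(~b ⊃ ~d), contraposes to O(d ⊃ b); with O(d) we get O(b).
Premises 4, 6, 7 do not contribute to this derivation.
Hence b is obligatory.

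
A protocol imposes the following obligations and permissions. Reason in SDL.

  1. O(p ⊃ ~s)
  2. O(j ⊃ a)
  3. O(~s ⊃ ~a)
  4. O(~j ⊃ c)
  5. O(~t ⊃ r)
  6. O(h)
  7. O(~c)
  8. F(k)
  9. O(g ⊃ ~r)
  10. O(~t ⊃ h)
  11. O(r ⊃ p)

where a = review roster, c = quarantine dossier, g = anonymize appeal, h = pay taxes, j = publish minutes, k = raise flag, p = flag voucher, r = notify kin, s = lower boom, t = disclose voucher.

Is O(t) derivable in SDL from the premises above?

Premise 7 states O(~c) outright.
Premise 4, O(~j ⊃ c), contraposes to O(~c ⊃ j); with O(~c) we get O(j).
Applying K to premise 2 (O(j ⊃ a)) and O(j) yields O(a).
The contrapositive of premise 3 (O(~s ⊃ ~a)) is O(a ⊃ s), and O(a) is already established, so O(s).
Premise 1 is O(p ⊃ ~s); contrapositively O(s ⊃ ~p). Since O(s) holds, K gives O(~p).
Premise 11 is O(r ⊃ p); contrapositively O(~p ⊃ ~r). Since O(~p) holds, K gives O(~r).
Premise 5 is O(~t ⊃ r); contrapositively O(~r ⊃ t). Since O(~r) holds, K gives O(t).
Premises 6, 8, 9, 10 do not contribute to this derivation.
So O(t) follows.

Yes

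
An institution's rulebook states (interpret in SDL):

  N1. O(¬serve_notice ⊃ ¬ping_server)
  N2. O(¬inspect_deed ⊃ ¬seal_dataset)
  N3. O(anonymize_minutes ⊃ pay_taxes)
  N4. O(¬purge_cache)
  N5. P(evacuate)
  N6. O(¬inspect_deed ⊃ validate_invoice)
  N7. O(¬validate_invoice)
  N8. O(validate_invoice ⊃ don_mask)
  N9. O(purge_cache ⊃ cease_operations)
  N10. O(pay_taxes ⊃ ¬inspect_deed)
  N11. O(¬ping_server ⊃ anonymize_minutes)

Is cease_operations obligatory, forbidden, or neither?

Premise 9 is O(purge_cache ⊃ cease_operations), but O(purge_cache) is not derivable from the premises, so it does not yield O(cease_operations).
No premise or chain of K-axiom applications forces O(cease_operations), and none forces O(¬cease_operations). So cease_operations is neither obligatory nor forbidden under these norms.

Neither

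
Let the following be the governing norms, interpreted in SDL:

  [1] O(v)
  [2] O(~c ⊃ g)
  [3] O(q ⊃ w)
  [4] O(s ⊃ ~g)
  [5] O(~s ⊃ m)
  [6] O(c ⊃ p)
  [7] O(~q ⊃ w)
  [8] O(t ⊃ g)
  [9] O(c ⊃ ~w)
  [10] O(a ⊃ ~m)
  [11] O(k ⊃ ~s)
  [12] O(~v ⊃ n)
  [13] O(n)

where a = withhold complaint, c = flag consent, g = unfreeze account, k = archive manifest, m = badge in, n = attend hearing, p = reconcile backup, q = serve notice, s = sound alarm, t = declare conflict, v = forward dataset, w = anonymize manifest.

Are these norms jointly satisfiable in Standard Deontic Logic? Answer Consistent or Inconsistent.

Premise 12 is O(~v ⊃ n); even if O(n) held, inferring O(~v) would be affirming the consequent — invalid.
So O(~v) is not derivable, and the apparent clash with O(v) does not arise.
A world satisfying every obligation exists (e.g. a=false, c=false, g=true, k=false, m=true, n=true, p=false, q=false, s=false, t=false, v=true, w=true); no atom is both obligatory and forbidden, so the set is consistent.

Consistent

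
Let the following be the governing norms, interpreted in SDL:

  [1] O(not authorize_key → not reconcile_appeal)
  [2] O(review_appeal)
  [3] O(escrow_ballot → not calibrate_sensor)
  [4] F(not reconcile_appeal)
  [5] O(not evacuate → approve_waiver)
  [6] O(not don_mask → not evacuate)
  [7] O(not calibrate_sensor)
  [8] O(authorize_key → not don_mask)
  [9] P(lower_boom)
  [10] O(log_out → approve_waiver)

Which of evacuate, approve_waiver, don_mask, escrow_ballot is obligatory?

F(not reconcile_appeal) at premise 4 means O(reconcile_appeal).
The contrapositive of premise 1 (O(not authorize_key → not reconcile_appeal)) is O(reconcile_appeal → authorize_key), and O(reconcile_appeal) is already established, so O(authorize_key).
With premise 8, O(authorize_key → not don_mask), the K-axiom yields O(not don_mask).
Applying K to premise 6 (O(not don_mask → not evacuate)) and O(not don_mask) yields O(not evacuate).
With premise 5, O(not evacuate → approve_waiver), the K-axiom yields O(approve_waiver).
So O(approve_waiver) holds — approve_waiver is obligatory. None of the other listed options is made obligatory by any chain of premises.

approve_waiver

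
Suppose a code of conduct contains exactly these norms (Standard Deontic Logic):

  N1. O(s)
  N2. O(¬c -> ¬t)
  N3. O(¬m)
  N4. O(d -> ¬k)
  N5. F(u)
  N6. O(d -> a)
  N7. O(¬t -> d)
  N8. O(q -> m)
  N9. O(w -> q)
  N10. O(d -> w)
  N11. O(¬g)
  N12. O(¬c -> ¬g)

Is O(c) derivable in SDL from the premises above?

Premise 3 states O(¬m) outright.
The contrapositive of premise 8 (O(q -> m)) is O(¬m -> ¬q), and O(¬m) is already established, so O(¬q).
Premise 9, O(w -> q), contraposes to O(¬q -> ¬w); with O(¬q) we get O(¬w).
The contrapositive of premise 10 (O(d -> w)) is O(¬w -> ¬d), and O(¬w) is already established, so O(¬d).
The contrapositive of premise 7 (O(¬t -> d)) is O(¬d -> t), and O(¬d) is already established, so O(t).
Premise 2, O(¬c -> ¬t), contraposes to O(t -> c); with O(t) we get O(c).
Premises 1, 4, 5, 6, 11, 12 do not contribute to this derivation.
So O(c) follows.

Yes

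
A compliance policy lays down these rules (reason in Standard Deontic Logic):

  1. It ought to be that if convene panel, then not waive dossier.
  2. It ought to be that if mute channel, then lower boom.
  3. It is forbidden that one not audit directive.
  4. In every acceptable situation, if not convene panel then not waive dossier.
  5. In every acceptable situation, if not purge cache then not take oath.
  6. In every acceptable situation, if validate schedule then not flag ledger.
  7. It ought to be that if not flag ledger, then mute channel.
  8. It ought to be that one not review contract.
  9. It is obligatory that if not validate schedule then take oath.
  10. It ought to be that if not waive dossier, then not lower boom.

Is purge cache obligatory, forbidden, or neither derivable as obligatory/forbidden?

By case analysis on ¬convene_panel: premise 4 gives O(¬convene_panel → ¬waive_dossier) and premise 1 gives O(convene_panel → ¬waive_dossier), so O(¬waive_dossier) either way.
Applying K to premise 10 (O(¬waive_dossier → ¬lower_boom)) and O(¬waive_dossier) yields O(¬lower_boom).
The contrapositive of premise 2 (O(mute_channel → lower_boom)) is O(¬lower_boom → ¬mute_channel), and O(¬lower_boom) is already established, so O(¬mute_channel).
The contrapositive of premise 7 (O(¬flag_ledger → mute_channel)) is O(¬mute_channel → flag_ledger), and O(¬mute_channel) is already established, so O(flag_ledger).
The contrapositive of premise 6 (O(validate_schedule → ¬flag_ledger)) is O(flag_ledger → ¬validate_schedule), and O(flag_ledger) is already established, so O(¬validate_schedule).
Premise 9 is O(¬validate_schedule → take_oath); since O(¬validate_schedule), deontic closure gives O(take_oath).
The contrapositive of premise 5 (O(¬purge_cache → ¬take_oath)) is O(take_oath → purge_cache), and O(take_oath) is already established, so O(purge_cache).
Premises 3, 8 do not contribute to this derivation.
Hence purge_cache is obligatory.

Obligatory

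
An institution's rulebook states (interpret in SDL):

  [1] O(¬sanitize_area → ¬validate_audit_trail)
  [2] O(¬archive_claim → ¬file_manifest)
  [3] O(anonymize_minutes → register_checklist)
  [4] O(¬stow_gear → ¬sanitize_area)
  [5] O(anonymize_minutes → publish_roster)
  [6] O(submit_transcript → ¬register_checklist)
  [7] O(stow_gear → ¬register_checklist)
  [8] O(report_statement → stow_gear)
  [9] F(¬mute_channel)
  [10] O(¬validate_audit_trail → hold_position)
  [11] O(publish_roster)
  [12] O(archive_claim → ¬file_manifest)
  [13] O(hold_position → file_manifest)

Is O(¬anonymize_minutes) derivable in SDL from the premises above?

Premises 2 and 12 are O(¬archive_claim → ¬file_manifest) and O(archive_claim → ¬file_manifest); every ideal world satisfies ¬archive_claim or archive_claim, so in either case ¬file_manifest holds — hence O(¬file_manifest).
The contrapositive of premise 13 (O(hold_position → file_manifest)) is O(¬file_manifest → ¬hold_position), and O(¬file_manifest) is already established, so O(¬hold_position).
The contrapositive of premise 10 (O(¬validate_audit_trail → hold_position)) is O(¬hold_position → validate_audit_trail), and O(¬hold_position) is already established, so O(validate_audit_trail).
The contrapositive of premise 1 (O(¬sanitize_area → ¬validate_audit_trail)) is O(validate_audit_trail → sanitize_area), and O(validate_audit_trail) is already established, so O(sanitize_area).
Premise 4, O(¬stow_gear → ¬sanitize_area), contraposes to O(sanitize_area → stow_gear); with O(sanitize_area) we get O(stow_gear).
With premise 7, O(stow_gear → ¬register_checklist), the K-axiom yields O(¬register_checklist).
Premise 3 is O(anonymize_minutes → register_checklist); contrapositively O(¬register_checklist → ¬anonymize_minutes). Since O(¬register_checklist) holds, K gives O(¬anonymize_minutes).
Premises 5, 6, 8, 9, 11 do not contribute to this derivation.
So O(¬anonymize_minutes) follows.

Yes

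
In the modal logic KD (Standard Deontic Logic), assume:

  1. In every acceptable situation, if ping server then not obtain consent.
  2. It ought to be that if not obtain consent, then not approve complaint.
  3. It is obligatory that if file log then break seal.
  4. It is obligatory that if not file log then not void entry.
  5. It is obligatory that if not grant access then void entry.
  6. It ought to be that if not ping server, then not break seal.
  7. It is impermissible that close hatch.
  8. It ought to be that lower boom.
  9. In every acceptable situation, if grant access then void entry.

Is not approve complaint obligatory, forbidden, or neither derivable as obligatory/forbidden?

Obligatory

By case analysis on ¬grant_access: premise 5 gives O(¬grant_access → void_entry) and premise 9 gives O(grant_access → void_entry), so O(void_entry) either way.
The contrapositive of premise 4 (O(¬file_log → ¬void_entry)) is O(void_entry → file_log), and O(void_entry) is already established, so O(file_log).
Applying K to premise 3 (O(file_log → break_seal)) and O(file_log) yields O(break_seal).
The contrapositive of premise 6 (O(¬ping_server → ¬break_seal)) is O(break_seal → ping_server), and O(break_seal) is already established, so O(ping_server).
Premise 1 is O(ping_server → ¬obtain_consent); since O(ping_server), deontic closure gives O(¬obtain_consent).
Applying K to premise 2 (O(¬obtain_consent → ¬approve_complaint)) and O(¬obtain_consent) yields O(¬approve_complaint).
Premises 7, 8 do not contribute to this derivation.
Hence ¬approve_complaint is obligatory.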